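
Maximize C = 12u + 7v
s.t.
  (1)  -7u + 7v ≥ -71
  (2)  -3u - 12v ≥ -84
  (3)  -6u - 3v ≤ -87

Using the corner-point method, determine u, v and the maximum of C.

Feasible corners and C = 12u + 7v:
  (96/7, 25/7) → C = 1327/7
  (274/21, 61/21) → C = 3715/21
  (88/7, 27/7) → C = 1245/7

At the optimal vertex, -7u + 7v = -71 and -3u - 12v = -84.
Solving simultaneously gives u = 96/7, v = 25/7.

u = 96/7, v = 25/7, maximum C = 1327/7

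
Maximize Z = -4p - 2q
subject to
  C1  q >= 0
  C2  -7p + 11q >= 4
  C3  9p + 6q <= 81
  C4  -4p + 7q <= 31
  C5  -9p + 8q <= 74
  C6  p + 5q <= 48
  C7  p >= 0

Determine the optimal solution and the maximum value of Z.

p = 0, q = 4/11, maximum Z = -8/11

Vertices and Z = -4p - 2q:
  (289/47, 201/47) → Z = -1558/47
  (0, 4/11) → Z = -8/11
  (127/29, 201/29) → Z = -910/29
  (0, 31/7) → Z = -62/7

At the optimal vertex, -7p + 11q = 4 and p = 0.
Solving simultaneously gives p = 0, q = 4/11.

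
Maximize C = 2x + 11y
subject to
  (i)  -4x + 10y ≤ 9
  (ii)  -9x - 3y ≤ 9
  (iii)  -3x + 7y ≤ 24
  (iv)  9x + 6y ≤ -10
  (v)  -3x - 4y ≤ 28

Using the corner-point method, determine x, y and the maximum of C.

Corner points and C = 2x + 11y:
  (-8/9, -1/3) → C = -49/9
  (16/9, -25/3) → C = -793/9
  (64/9, -37/3) → C = -1093/9

At the optimal vertex, -9x - 3y = 9 and 9x + 6y = -10.
Solving simultaneously gives x = -8/9, y = -1/3.

x = -8/9, y = -1/3, maximum C = -49/9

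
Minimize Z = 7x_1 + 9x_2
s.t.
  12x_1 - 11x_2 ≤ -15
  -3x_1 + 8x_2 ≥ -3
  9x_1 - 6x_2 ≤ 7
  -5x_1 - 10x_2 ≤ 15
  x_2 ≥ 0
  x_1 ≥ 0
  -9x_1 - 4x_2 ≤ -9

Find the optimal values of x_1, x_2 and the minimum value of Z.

x_1 = 13/49, x_2 = 81/49, minimum Z = 820/49

Extreme points and Z = 7x_1 + 9x_2:
  (167/27, 73/9) → Z = 3140/27
  (13/49, 81/49) → Z = 820/49
  (0, 9/4) → Z = 81/4
The feasible region is unbounded (it extends along (0, 1), (2, 3)), but Z strictly increases along every unbounded feasible direction, so there is no improving ray and the minimum is attained at a vertex.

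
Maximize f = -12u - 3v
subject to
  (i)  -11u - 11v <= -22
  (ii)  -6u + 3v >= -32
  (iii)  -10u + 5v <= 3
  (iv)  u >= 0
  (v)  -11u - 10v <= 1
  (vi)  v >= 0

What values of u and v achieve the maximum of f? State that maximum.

u = 7/15, v = 23/15, maximum f = -51/5

Corner points and f = -12u - 3v:
  (7/15, 23/15) → f = -51/5
  (2, 0) → f = -24
  (16/3, 0) → f = -64
The feasible region is unbounded (it extends along (1, 2)), but f strictly decreases along every unbounded feasible direction, so there is no improving ray and the maximum is attained at a vertex.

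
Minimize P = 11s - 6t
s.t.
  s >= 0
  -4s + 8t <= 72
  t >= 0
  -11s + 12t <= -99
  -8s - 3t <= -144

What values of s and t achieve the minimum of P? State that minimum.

s = 675/43, t = 264/43, minimum P = 5841/43

Extreme points and P = 11s - 6t:
  (207/5, 297/10) → P = 1386/5
  (18, 0) → P = 198
  (675/43, 264/43) → P = 5841/43
The feasible region is unbounded (it extends along (2, 1), (1, 0)), but P strictly increases along every unbounded feasible direction, so there is no improving ray and the minimum is attained at a vertex.

The binding constraints are -11s + 12t = -99 and -8s - 3t = -144.
Solving simultaneously gives s = 675/43, t = 264/43.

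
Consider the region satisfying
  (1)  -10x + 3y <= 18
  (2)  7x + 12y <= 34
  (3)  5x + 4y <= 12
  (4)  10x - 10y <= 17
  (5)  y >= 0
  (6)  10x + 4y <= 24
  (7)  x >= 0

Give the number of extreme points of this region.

Of the 21 pairwise boundary intersections, those satisfying every inequality are:
  (1/4, 43/16)
  (0, 17/6)
  (94/45, 7/18)
  (17/10, 0)
  (0, 0)

5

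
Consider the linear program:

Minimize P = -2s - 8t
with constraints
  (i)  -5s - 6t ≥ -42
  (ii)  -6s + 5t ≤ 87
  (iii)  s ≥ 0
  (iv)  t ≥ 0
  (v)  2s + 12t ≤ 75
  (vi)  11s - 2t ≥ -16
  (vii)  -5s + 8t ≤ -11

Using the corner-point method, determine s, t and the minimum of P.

s = 201/35, t = 31/14, minimum P = -146/5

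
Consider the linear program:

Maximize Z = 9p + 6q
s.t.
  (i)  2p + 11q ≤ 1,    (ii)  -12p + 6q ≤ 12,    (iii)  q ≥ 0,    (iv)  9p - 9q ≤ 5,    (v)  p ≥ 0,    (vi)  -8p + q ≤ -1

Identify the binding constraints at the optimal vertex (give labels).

Vertices and Z = 9p + 6q:
  (1/2, 0) → Z = 9/2
  (2/15, 1/15) → Z = 8/5
  (1/8, 0) → Z = 9/8

The maximum is at (1/2, 0). Substituting into each constraint, equality holds for (i) and (iii); the remaining constraints have slack.

(i) and (iii)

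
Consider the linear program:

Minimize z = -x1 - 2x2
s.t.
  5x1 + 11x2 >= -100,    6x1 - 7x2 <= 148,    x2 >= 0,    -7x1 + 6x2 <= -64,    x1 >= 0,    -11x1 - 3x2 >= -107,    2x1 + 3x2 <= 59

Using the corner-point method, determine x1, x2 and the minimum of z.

Extreme points and z = -x1 - 2x2:
  (64/7, 0) → z = -64/7
  (107/11, 0) → z = -107/11
  (278/29, 15/29) → z = -308/29

x1 = 278/29, x2 = 15/29, minimum z = -308/29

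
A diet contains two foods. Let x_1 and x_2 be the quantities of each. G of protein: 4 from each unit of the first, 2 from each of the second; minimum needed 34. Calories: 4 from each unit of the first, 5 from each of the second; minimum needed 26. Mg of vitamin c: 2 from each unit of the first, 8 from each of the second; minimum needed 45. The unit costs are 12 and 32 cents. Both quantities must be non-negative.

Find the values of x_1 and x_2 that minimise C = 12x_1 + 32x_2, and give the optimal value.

Feasible corners and C = 12x_1 + 32x_2:
  (0, 17) → C = 544
  (45/2, 0) → C = 270
  (13/2, 4) → C = 206
The feasible region is unbounded (it extends along (0, 1), (1, 0)), but C strictly increases along every unbounded feasible direction, so there is no improving ray and the minimum is attained at a vertex.

x_1 = 13/2, x_2 = 4, minimum C = 206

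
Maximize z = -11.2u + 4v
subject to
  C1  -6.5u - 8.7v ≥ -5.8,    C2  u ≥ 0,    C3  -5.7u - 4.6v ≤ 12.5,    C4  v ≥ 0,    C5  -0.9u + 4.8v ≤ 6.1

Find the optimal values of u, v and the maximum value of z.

Vertices and z = -11.2u + 4v:
  (0, 2/3) → z = 8/3
  (58/65, 0) → z = -3248/325
  (0, 0) → z = 0

The optimum lies where -6.5u - 8.7v = -5.8 and u = 0.
Solving simultaneously gives u = 0, v = 2/3.

u = 0, v = 2/3, maximum z = 8/3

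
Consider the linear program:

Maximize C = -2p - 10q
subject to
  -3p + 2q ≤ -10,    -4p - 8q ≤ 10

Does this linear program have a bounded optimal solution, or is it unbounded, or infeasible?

From the feasible point (15/8, -35/16), moving in the direction (8, -4) keeps every constraint satisfied while C increases without bound.

unbounded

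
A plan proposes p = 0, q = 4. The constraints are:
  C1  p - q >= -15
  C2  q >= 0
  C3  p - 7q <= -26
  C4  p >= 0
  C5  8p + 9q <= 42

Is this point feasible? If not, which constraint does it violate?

C1: -4 ≥ -15 ✓
C2: 4 ≥ 0 ✓
C3: -28 ≤ -26 ✓
C4: 0 ≥ 0 ✓
C5: 36 ≤ 42 ✓

feasible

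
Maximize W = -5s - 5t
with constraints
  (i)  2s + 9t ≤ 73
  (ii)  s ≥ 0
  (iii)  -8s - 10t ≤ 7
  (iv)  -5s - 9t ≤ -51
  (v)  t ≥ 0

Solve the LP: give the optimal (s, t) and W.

s = 0, t = 17/3, maximum W = -85/3

Extreme points and W = -5s - 5t:
  (0, 73/9) → W = -365/9
  (73/2, 0) → W = -365/2
  (0, 17/3) → W = -85/3
  (51/5, 0) → W = -51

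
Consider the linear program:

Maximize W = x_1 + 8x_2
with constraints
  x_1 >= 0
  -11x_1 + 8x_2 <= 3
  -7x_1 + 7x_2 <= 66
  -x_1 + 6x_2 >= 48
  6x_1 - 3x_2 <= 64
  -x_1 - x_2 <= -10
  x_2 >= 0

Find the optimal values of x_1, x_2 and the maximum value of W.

Extreme points and W = x_1 + 8x_2:
  (169/7, 235/7) → W = 2049/7
  (183/29, 525/58) → W = 2283/29
  (646/21, 844/21) → W = 2466/7
  (16, 32/3) → W = 304/3

The optimum lies where -7x_1 + 7x_2 = 66 and 6x_1 - 3x_2 = 64.
Solving simultaneously gives x_1 = 646/21, x_2 = 844/21.

x_1 = 646/21, x_2 = 844/21, maximum W = 2466/7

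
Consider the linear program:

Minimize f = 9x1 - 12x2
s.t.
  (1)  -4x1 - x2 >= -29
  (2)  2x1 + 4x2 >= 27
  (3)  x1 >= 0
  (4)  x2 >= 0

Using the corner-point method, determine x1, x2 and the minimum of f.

The binding constraints are -4x1 - x2 = -29 and x1 = 0.
Solving simultaneously gives x1 = 0, x2 = 29.

x1 = 0, x2 = 29, minimum f = -348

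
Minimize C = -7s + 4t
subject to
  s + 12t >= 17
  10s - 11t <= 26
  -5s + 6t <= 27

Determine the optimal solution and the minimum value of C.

s = 453/5, t = 80, minimum C = -1571/5

Feasible corners and C = -7s + 4t:
  (499/131, 144/131) → C = -2917/131
  (-37/11, 56/33) → C = 91/3
  (453/5, 80) → C = -1571/5

The binding constraints are 10s - 11t = 26 and -5s + 6t = 27.
Solving simultaneously gives s = 453/5, t = 80.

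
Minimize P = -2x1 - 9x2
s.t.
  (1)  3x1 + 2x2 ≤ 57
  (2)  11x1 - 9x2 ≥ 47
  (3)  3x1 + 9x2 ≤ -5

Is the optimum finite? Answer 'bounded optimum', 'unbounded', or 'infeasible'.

bounded optimum

Extreme points and P = -2x1 - 9x2:
  (523/21, -62/7) → P = 628/21
  (3, -14/9) → P = 8
The feasible region has finitely many vertices and no improving ray; the minimum is 8 at (3, -14/9).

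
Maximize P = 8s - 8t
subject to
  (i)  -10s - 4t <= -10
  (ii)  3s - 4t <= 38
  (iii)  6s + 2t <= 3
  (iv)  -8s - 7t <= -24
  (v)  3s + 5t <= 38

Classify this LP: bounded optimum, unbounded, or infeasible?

Corner points and P = 8s - 8t:
  (-2, 15/2) → P = -76
  (-51/19, 175/19) → P = -1808/19
  (-61/24, 73/8) → P = -280/3
The feasible region has finitely many vertices and no improving ray; the maximum is -76 at (-2, 15/2).

bounded optimum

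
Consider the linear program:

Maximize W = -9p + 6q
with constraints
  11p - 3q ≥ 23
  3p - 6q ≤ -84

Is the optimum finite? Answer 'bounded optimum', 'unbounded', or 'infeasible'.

From the feasible point (130/19, 331/19), moving in the direction (3, 11) keeps every constraint satisfied while W increases without bound.

unbounded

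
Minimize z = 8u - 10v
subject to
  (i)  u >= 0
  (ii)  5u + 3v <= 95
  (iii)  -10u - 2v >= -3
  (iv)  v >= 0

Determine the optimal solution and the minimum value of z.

u = 0, v = 3/2, minimum z = -15

Extreme points and z = 8u - 10v:
  (0, 3/2) → z = -15
  (0, 0) → z = 0
  (3/10, 0) → z = 12/5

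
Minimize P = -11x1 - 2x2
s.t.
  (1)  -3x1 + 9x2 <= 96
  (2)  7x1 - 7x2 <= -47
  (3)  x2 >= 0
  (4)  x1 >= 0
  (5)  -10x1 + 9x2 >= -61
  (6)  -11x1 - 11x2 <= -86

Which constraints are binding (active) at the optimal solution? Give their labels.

(1) and (2)

Extreme points and P = -11x1 - 2x2:
  (83/14, 177/14) → P = -181/2
  (0, 32/3) → P = -64/3
  (85/154, 1119/154) → P = -3173/154
  (0, 86/11) → P = -172/11

The minimum is at (83/14, 177/14). Substituting into each constraint, equality holds for (1) and (2); the remaining constraints have slack.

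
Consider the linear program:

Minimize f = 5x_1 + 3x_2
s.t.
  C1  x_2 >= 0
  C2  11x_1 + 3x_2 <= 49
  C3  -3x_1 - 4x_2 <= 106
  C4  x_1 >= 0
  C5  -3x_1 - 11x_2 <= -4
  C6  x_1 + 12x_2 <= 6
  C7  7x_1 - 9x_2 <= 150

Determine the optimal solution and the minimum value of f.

x_1 = 0, x_2 = 4/11, minimum f = 12/11

Extreme points and f = 5x_1 + 3x_2:
  (49/11, 0) → f = 245/11
  (4/3, 0) → f = 20/3
  (190/43, 17/129) → f = 967/43
  (0, 4/11) → f = 12/11
  (0, 1/2) → f = 3/2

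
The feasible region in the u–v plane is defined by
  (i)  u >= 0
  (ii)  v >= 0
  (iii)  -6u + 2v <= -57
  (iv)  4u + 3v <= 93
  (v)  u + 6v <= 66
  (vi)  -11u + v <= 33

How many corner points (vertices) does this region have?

Of the 15 pairwise boundary intersections, those satisfying every inequality are:
  (19/2, 0)
  (93/4, 0)
  (237/19, 339/38)
  (120/7, 57/7)

4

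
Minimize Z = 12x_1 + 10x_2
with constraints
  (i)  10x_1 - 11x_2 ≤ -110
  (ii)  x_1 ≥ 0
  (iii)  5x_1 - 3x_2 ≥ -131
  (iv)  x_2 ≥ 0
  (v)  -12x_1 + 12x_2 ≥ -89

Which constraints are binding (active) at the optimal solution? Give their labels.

(i) and (ii)

Extreme points and Z = 12x_1 + 10x_2:
  (0, 10) → Z = 100
  (2299/12, 1105/6) → Z = 12422/3
  (0, 131/3) → Z = 1310/3
The feasible region is unbounded (it extends along (1, 1), (3, 5)), but Z strictly increases along every unbounded feasible direction, so there is no improving ray and the minimum is attained at a vertex.

The minimum is at (0, 10). Substituting into each constraint, equality holds for (i) and (ii); the remaining constraints have slack.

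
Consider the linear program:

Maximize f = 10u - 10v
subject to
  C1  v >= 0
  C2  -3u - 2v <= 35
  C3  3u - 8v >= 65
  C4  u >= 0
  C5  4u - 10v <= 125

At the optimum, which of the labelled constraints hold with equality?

C3 and C5

Corner points and f = 10u - 10v:
  (65/3, 0) → f = 650/3
  (125/4, 0) → f = 625/2
  (175, 115/2) → f = 1175

The maximum is at (175, 115/2). Substituting into each constraint, equality holds for C3 and C5; the remaining constraints have slack.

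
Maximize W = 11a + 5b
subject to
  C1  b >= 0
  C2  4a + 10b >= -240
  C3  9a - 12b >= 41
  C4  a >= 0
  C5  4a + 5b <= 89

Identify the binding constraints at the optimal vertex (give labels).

Corner points and W = 11a + 5b:
  (41/9, 0) → W = 451/9
  (89/4, 0) → W = 979/4
  (1273/93, 637/93) → W = 17188/93

The maximum is at (89/4, 0). Substituting into each constraint, equality holds for C1 and C5; the remaining constraints have slack.

C1 and C5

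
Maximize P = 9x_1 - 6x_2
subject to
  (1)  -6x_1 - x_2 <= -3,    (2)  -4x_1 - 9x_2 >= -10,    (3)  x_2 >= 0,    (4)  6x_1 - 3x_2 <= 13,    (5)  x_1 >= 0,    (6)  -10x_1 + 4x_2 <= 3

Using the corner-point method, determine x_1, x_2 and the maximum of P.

Feasible corners and P = 9x_1 - 6x_2:
  (17/50, 24/25) → P = -27/10
  (1/2, 0) → P = 9/2
  (49/22, 4/33) → P = 425/22
  (13/6, 0) → P = 39/2

x_1 = 13/6, x_2 = 0, maximum P = 39/2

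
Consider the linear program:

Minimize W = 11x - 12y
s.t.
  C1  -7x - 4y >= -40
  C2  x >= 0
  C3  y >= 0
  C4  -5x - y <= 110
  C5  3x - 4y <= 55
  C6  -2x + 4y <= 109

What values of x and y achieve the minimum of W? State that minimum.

x = 0, y = 10, minimum W = -120

Vertices and W = 11x - 12y:
  (0, 10) → W = -120
  (40/7, 0) → W = 440/7
  (0, 0) → W = 0

At the optimal vertex, -7x - 4y = -40 and x = 0.
Solving simultaneously gives x = 0, y = 10.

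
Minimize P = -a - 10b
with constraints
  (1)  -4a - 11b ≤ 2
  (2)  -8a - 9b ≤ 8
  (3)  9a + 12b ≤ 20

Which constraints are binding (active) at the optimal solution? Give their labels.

(2) and (3)

Feasible corners and P = -a - 10b:
  (-35/26, 4/13) → P = -45/26
  (244/51, -98/51) → P = 736/51
  (-92/5, 232/15) → P = -2044/15

The minimum is at (-92/5, 232/15). Substituting into each constraint, equality holds for (2) and (3); the remaining constraints have slack.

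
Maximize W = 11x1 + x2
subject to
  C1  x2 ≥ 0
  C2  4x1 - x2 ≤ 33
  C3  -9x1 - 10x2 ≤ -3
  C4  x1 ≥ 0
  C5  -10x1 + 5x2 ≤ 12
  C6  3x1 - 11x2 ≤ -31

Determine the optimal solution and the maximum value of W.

Feasible corners and W = 11x1 + x2:
  (177/10, 189/5) → W = 465/2
  (394/41, 223/41) → W = 4557/41
  (23/95, 274/95) → W = 527/95

x1 = 177/10, x2 = 189/5, maximum W = 465/2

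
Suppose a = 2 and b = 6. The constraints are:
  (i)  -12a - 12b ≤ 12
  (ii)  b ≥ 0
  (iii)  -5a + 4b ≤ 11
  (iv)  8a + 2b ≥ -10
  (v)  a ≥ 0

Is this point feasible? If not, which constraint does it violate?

not feasible — violates (iii)

Constraint (iii): -5a + 4b = 14, which is not ≤ 11. All other constraints are satisfied.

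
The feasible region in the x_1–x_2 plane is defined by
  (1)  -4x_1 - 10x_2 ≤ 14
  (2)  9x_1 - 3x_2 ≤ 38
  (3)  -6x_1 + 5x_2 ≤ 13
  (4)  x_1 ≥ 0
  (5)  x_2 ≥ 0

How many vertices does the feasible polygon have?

4

Of the 10 pairwise boundary intersections, those satisfying every inequality are:
  (229/27, 115/9)
  (38/9, 0)
  (0, 13/5)
  (0, 0)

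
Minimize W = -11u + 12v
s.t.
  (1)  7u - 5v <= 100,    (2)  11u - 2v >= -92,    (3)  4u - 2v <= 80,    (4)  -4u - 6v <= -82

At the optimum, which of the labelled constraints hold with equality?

(1) and (4)

Feasible corners and W = -11u + 12v:
  (100/3, 80/3) → W = -140/3
  (505/31, 87/31) → W = -4511/31
  (-194/37, 635/37) → W = 9754/37
The feasible region is unbounded (it extends along (1, 2), (2, 11)), but W strictly increases along every unbounded feasible direction, so there is no improving ray and the minimum is attained at a vertex.

The minimum is at (505/31, 87/31). Substituting into each constraint, equality holds for (1) and (4); the remaining constraints have slack.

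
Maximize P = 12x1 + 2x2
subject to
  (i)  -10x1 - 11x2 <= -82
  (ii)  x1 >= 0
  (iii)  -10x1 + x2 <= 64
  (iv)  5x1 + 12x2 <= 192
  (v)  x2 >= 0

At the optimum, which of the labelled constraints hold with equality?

Feasible corners and P = 12x1 + 2x2:
  (0, 82/11) → P = 164/11
  (41/5, 0) → P = 492/5
  (0, 16) → P = 32
  (192/5, 0) → P = 2304/5

The maximum is at (192/5, 0). Substituting into each constraint, equality holds for (iv) and (v); the remaining constraints have slack.

(iv) and (v)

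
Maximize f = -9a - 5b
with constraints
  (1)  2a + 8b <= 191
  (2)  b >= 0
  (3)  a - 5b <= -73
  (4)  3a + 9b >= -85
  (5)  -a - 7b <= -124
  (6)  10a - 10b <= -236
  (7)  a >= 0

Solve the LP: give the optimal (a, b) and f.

a = 0, b = 118/5, maximum f = -118

Extreme points and f = -9a - 5b:
  (11/50, 1191/50) → f = -3027/25
  (0, 191/8) → f = -955/8
  (0, 118/5) → f = -118

The optimum lies where 10a - 10b = -236 and a = 0.
Solving simultaneously gives a = 0, b = 118/5.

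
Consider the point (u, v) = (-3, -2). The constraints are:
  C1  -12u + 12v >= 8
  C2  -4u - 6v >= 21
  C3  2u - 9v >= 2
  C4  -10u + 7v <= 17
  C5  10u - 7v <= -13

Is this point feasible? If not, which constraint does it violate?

C1: 12 ≥ 8 ✓
C2: 24 ≥ 21 ✓
C3: 12 ≥ 2 ✓
C4: 16 ≤ 17 ✓
C5: -16 ≤ -13 ✓

feasible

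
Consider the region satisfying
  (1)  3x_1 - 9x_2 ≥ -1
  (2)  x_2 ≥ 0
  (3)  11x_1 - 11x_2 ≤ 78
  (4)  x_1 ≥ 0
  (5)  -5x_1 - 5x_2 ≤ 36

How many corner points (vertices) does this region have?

Pairwise boundary intersections that survive every other constraint:
  (713/66, 245/66)
  (0, 1/9)
  (78/11, 0)
  (0, 0)

4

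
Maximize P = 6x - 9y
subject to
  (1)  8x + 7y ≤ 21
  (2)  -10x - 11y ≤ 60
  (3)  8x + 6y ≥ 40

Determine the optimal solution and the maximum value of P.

Extreme points and P = 6x - 9y:
  (217/6, -115/3) → P = 562
  (77/4, -19) → P = 573/2
  (200/7, -220/7) → P = 3180/7

x = 217/6, y = -115/3, maximum P = 562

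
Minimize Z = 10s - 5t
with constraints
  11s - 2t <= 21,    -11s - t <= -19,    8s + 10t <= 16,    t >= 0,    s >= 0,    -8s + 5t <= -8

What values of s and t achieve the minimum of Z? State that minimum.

s = 29/17, t = 4/17, minimum Z = 270/17

The optimum lies where -11s - t = -19 and 8s + 10t = 16.
Solving simultaneously gives s = 29/17, t = 4/17.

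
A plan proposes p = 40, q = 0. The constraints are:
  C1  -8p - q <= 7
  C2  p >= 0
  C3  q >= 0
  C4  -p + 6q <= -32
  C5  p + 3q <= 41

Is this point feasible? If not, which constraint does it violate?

C1: -320 ≤ 7 ✓
C2: 40 ≥ 0 ✓
C3: 0 ≥ 0 ✓
C4: -40 ≤ -32 ✓
C5: 40 ≤ 41 ✓

feasible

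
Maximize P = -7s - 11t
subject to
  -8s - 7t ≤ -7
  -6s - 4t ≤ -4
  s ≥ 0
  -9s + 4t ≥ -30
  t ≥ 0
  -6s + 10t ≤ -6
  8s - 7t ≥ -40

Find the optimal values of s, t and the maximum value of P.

Extreme points and P = -7s - 11t:
  (10/3, 0) → P = -70/3
  (46/11, 21/11) → P = -553/11
  (1, 0) → P = -7

The binding constraints are t = 0 and -6s + 10t = -6.
Solving simultaneously gives s = 1, t = 0.

s = 1, t = 0, maximum P = -7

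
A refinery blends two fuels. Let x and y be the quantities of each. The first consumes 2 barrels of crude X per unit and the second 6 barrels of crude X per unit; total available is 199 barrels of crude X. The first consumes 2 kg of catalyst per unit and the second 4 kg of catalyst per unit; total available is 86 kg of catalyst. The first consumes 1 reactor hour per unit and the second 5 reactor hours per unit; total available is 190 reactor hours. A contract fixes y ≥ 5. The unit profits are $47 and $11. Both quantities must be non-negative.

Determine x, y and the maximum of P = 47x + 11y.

x = 33, y = 5, maximum P = 1606

Corner points and P = 47x + 11y:
  (0, 43/2) → P = 473/2
  (0, 5) → P = 55
  (33, 5) → P = 1606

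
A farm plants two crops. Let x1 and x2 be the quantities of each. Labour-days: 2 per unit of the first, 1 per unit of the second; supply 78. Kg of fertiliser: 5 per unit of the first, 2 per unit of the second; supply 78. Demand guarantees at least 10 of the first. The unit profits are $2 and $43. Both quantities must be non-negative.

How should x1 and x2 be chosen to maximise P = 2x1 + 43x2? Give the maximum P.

x1 = 10, x2 = 14, maximum P = 622

Extreme points and P = 2x1 + 43x2:
  (78/5, 0) → P = 156/5
  (10, 0) → P = 20
  (10, 14) → P = 622

The optimum lies where 5x1 + 2x2 = 78 and x1 = 10.
Solving simultaneously gives x1 = 10, x2 = 14.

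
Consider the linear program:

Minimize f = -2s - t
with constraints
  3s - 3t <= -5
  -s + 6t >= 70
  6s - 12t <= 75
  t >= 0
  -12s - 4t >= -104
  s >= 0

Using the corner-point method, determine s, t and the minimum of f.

Vertices and f = -2s - t:
  (86/19, 236/19) → f = -408/19
  (0, 35/3) → f = -35/3
  (0, 26) → f = -26

The binding constraints are -12s - 4t = -104 and s = 0.
Solving simultaneously gives s = 0, t = 26.

s = 0, t = 26, minimum f = -26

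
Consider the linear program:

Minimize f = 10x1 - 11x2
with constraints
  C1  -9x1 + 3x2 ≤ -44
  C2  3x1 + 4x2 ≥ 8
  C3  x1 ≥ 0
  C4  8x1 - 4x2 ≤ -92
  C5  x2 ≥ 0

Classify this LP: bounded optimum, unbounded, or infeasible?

unbounded

From the feasible point (113/3, 295/3), moving in the direction (3, 9) keeps every constraint satisfied while f decreases without bound.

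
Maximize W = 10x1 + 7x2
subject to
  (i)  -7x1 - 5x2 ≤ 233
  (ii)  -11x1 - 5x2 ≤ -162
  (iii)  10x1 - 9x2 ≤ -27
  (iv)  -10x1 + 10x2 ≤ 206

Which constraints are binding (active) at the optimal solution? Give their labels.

Extreme points and W = 10x1 + 7x2:
  (1323/149, 1917/149) → W = 26649/149
  (59/16, 1943/80) → W = 16551/80
  (792/5, 179) → W = 2837

The maximum is at (792/5, 179). Substituting into each constraint, equality holds for (iii) and (iv); the remaining constraints have slack.

(iii) and (iv)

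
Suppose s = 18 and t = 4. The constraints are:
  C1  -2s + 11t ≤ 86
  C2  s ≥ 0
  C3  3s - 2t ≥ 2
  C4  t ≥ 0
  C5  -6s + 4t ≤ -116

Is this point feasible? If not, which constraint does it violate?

Constraint C5: -6s + 4t = -92, which is not ≤ -116. All other constraints are satisfied.

not feasible — violates C5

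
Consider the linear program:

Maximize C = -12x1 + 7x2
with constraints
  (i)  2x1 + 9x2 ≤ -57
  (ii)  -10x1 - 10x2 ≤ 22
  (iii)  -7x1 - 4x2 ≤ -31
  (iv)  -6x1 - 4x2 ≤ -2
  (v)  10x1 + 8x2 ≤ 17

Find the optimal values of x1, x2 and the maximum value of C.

x1 = 45/4, x2 = -191/16, maximum C = -3497/16

Extreme points and C = -12x1 + 7x2:
  (199/15, -232/15) → C = -4012/15
  (173/10, -39/2) → C = -3441/10
  (45/4, -191/16) → C = -3497/16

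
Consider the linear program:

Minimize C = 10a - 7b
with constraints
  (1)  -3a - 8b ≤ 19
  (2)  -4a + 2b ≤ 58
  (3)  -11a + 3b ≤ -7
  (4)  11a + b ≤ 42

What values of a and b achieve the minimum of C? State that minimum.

a = 133/44, b = 35/4, minimum C = -1365/44

Extreme points and C = 10a - 7b:
  (-1/97, -230/97) → C = 1600/97
  (71/17, -67/17) → C = 1179/17
  (133/44, 35/4) → C = -1365/44

The optimum lies where -11a + 3b = -7 and 11a + b = 42.
Solving simultaneously gives a = 133/44, b = 35/4.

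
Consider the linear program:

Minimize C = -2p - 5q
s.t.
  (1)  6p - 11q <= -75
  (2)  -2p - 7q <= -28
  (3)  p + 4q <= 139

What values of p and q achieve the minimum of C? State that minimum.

Corner points and C = -2p - 5q:
  (-217/64, 159/32) → C = -289/16
  (1229/35, 909/35) → C = -7003/35
  (-861, 250) → C = 472

p = 1229/35, q = 909/35, minimum C = -7003/35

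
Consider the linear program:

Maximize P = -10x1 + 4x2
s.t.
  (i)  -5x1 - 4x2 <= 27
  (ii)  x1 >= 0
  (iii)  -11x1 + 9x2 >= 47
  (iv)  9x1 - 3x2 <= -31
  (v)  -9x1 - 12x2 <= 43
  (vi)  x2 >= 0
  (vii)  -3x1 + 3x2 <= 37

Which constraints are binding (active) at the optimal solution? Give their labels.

Corner points and P = -10x1 + 4x2:
  (0, 31/3) → P = 124/3
  (0, 37/3) → P = 148/3
  (1, 40/3) → P = 130/3

The maximum is at (0, 37/3). Substituting into each constraint, equality holds for (ii) and (vii); the remaining constraints have slack.

(ii) and (vii)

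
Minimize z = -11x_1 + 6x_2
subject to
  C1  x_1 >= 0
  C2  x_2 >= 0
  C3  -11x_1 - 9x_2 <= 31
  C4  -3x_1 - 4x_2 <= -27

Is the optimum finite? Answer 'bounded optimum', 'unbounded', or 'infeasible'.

From the feasible point (0, 27/4), moving in the direction (1, 0) keeps every constraint satisfied while z decreases without bound.

unbounded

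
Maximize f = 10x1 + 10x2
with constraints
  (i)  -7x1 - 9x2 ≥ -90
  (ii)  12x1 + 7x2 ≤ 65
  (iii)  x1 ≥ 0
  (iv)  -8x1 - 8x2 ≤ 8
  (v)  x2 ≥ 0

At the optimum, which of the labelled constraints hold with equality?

(ii) and (iii)

Extreme points and f = 10x1 + 10x2:
  (0, 65/7) → f = 650/7
  (65/12, 0) → f = 325/6
  (0, 0) → f = 0

The maximum is at (0, 65/7). Substituting into each constraint, equality holds for (ii) and (iii); the remaining constraints have slack.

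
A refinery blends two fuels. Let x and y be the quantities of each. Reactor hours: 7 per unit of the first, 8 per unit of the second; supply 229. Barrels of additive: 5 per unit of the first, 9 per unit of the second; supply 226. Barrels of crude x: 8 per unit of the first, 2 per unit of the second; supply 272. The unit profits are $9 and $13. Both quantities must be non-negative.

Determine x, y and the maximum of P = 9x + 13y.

x = 11, y = 19, maximum P = 346

Corner points and P = 9x + 13y:
  (0, 0) → P = 0
  (0, 226/9) → P = 2938/9
  (229/7, 0) → P = 2061/7
  (11, 19) → P = 346

At the optimal vertex, 7x + 8y = 229 and 5x + 9y = 226.
Solving simultaneously gives x = 11, y = 19.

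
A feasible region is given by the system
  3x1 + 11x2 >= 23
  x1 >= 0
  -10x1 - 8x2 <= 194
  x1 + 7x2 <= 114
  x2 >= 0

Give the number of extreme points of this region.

Intersecting each pair of boundary lines and keeping only the points that satisfy every inequality leaves:
  (0, 23/11)
  (23/3, 0)
  (0, 114/7)
  (114, 0)

4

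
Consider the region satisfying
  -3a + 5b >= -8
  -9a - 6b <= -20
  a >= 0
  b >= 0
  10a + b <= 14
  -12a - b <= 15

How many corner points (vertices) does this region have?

3

Of the 15 pairwise boundary intersections, those satisfying every inequality are:
  (0, 10/3)
  (64/51, 74/51)
  (0, 14)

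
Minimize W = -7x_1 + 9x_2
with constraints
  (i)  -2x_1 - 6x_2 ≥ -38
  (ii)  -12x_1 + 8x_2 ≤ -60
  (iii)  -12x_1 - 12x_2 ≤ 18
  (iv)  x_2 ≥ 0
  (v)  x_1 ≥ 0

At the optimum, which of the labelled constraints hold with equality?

(i) and (iv)

Extreme points and W = -7x_1 + 9x_2:
  (83/11, 42/11) → W = -203/11
  (19, 0) → W = -133
  (5, 0) → W = -35

The minimum is at (19, 0). Substituting into each constraint, equality holds for (i) and (iv); the remaining constraints have slack.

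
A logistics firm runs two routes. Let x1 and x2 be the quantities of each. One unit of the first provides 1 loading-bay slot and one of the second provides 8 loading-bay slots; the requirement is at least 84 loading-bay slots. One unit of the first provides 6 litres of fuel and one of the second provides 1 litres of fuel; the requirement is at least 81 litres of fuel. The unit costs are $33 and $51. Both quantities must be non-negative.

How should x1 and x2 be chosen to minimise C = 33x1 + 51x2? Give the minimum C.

Vertices and C = 33x1 + 51x2:
  (0, 81) → C = 4131
  (84, 0) → C = 2772
  (12, 9) → C = 855
The feasible region is unbounded (it extends along (0, 1), (1, 0)), but C strictly increases along every unbounded feasible direction, so there is no improving ray and the minimum is attained at a vertex.

The optimum lies where x1 + 8x2 = 84 and 6x1 + x2 = 81.
Solving simultaneously gives x1 = 12, x2 = 9.

x1 = 12, x2 = 9, minimum C = 855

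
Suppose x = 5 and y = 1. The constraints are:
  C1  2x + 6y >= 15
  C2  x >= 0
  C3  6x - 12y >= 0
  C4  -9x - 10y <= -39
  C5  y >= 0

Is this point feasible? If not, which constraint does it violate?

C1: 16 ≥ 15 ✓
C2: 5 ≥ 0 ✓
C3: 18 ≥ 0 ✓
C4: -55 ≤ -39 ✓
C5: 1 ≥ 0 ✓

feasible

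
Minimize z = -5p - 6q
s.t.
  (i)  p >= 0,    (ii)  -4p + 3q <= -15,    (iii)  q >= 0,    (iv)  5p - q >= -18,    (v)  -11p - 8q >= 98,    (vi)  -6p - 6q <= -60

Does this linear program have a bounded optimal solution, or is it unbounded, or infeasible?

The boundaries -4p + 3q = -15 and -6p - 6q = -60 meet at (45/7, 25/7), but that point violates -11p - 8q ≥ 98. Every candidate vertex is excluded by some other constraint, so the feasible region is empty.

infeasible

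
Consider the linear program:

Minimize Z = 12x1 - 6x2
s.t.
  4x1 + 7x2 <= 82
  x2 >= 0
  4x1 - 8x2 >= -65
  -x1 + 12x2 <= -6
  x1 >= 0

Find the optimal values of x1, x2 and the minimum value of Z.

Vertices and Z = 12x1 - 6x2:
  (41/2, 0) → Z = 246
  (1026/55, 58/55) → Z = 11964/55
  (6, 0) → Z = 72

x1 = 6, x2 = 0, minimum Z = 72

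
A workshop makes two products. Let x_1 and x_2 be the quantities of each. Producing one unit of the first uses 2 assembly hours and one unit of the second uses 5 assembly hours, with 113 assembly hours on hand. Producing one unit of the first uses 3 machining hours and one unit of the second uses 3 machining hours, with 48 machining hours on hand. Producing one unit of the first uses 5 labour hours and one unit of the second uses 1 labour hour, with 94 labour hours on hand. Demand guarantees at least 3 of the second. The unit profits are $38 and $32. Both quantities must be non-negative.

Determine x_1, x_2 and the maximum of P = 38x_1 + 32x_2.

Vertices and P = 38x_1 + 32x_2:
  (0, 16) → P = 512
  (0, 3) → P = 96
  (13, 3) → P = 590

At the optimal vertex, 3x_1 + 3x_2 = 48 and x_2 = 3.
Solving simultaneously gives x_1 = 13, x_2 = 3.

x_1 = 13, x_2 = 3, maximum P = 590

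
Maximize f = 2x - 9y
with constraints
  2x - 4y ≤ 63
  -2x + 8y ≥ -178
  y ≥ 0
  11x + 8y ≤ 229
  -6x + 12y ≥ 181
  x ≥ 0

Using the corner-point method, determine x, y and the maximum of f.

x = 0, y = 181/12, maximum f = -543/4

Extreme points and f = 2x - 9y:
  (65/9, 673/36) → f = -5537/36
  (0, 229/8) → f = -2061/8
  (0, 181/12) → f = -543/4

The binding constraints are -6x + 12y = 181 and x = 0.
Solving simultaneously gives x = 0, y = 181/12.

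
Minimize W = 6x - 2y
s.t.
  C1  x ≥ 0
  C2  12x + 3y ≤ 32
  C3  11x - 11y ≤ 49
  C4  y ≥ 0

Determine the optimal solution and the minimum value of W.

x = 0, y = 32/3, minimum W = -64/3

Corner points and W = 6x - 2y:
  (0, 32/3) → W = -64/3
  (0, 0) → W = 0
  (8/3, 0) → W = 16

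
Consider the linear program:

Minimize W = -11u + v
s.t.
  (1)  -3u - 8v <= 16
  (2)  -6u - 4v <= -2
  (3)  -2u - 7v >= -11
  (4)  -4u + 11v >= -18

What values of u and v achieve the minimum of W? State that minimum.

The optimum lies where -2u - 7v = -11 and -4u + 11v = -18.
Solving simultaneously gives u = 247/50, v = 4/25.

u = 247/50, v = 4/25, minimum W = -2709/50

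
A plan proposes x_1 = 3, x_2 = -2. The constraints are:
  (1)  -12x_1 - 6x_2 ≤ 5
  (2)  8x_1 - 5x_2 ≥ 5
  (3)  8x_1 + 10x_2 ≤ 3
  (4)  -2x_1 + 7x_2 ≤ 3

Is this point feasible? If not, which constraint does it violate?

not feasible — violates (3)

Constraint (3): 8x_1 + 10x_2 = 4, which is not ≤ 3. All other constraints are satisfied.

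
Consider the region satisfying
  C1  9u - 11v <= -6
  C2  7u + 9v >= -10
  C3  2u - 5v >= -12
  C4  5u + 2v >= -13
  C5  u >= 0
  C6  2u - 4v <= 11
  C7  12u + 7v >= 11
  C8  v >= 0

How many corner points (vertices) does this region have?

4

Of the 28 pairwise boundary intersections, those satisfying every inequality are:
  (102/23, 96/23)
  (79/195, 57/65)
  (0, 12/5)
  (0, 11/7)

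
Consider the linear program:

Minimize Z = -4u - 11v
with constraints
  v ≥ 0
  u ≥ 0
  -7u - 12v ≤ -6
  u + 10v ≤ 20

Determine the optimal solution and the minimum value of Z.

u = 20, v = 0, minimum Z = -80

Vertices and Z = -4u - 11v:
  (6/7, 0) → Z = -24/7
  (20, 0) → Z = -80
  (0, 1/2) → Z = -11/2
  (0, 2) → Z = -22

The optimum lies where v = 0 and u + 10v = 20.
Solving simultaneously gives u = 20, v = 0.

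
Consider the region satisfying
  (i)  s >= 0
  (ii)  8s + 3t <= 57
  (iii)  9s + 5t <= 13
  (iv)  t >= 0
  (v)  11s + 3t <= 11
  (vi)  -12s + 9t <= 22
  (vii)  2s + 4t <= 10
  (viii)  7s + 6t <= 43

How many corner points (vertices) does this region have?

Of the 28 pairwise boundary intersections, those satisfying every inequality are:
  (0, 0)
  (0, 22/9)
  (4/7, 11/7)
  (1/13, 32/13)
  (1, 0)
  (1/33, 82/33)

6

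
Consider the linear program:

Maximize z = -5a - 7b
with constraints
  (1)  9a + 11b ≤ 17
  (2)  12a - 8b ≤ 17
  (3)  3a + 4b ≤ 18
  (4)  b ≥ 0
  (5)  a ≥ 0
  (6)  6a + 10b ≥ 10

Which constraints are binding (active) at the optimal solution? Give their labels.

(5) and (6)

Vertices and z = -5a - 7b:
  (19/12, 1/4) → z = -29/3
  (0, 17/11) → z = -119/11
  (125/84, 3/28) → z = -172/21
  (0, 1) → z = -7

The maximum is at (0, 1). Substituting into each constraint, equality holds for (5) and (6); the remaining constraints have slack.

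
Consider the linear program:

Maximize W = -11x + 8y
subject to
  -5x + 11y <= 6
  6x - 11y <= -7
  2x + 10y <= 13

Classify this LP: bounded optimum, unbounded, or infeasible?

unbounded

From the feasible point (-1, 1/11), moving in the direction (-11, -5) keeps every constraint satisfied while W increases without bound.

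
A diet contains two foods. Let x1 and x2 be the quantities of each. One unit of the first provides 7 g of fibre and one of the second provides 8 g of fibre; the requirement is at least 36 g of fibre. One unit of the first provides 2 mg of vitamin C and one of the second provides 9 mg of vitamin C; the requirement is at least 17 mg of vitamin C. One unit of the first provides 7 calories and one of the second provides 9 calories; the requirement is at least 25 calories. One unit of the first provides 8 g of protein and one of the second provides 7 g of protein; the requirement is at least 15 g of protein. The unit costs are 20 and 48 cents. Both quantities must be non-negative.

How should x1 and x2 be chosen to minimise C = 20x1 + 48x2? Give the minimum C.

x1 = 4, x2 = 1, minimum C = 128

Vertices and C = 20x1 + 48x2:
  (0, 9/2) → C = 216
  (17/2, 0) → C = 170
  (4, 1) → C = 128
The feasible region is unbounded (it extends along (0, 1), (1, 0)), but C strictly increases along every unbounded feasible direction, so there is no improving ray and the minimum is attained at a vertex.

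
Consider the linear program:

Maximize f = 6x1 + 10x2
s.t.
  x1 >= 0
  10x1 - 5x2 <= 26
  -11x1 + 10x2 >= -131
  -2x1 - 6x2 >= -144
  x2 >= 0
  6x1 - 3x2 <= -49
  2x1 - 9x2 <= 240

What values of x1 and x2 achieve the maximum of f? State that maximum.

x1 = 23/7, x2 = 481/21, maximum f = 5224/21

The binding constraints are -2x1 - 6x2 = -144 and 6x1 - 3x2 = -49.
Solving simultaneously gives x1 = 23/7, x2 = 481/21.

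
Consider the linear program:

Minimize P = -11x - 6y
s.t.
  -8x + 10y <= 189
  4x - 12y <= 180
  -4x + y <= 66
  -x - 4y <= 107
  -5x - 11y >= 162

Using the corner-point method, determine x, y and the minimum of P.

Corner points and P = -11x - 6y:
  (-141/7, -152/7) → P = 2463/7
  (9/26, -387/26) → P = 171/2
  (-371/17, -362/17) → P = 6253/17
  (-888/49, -318/49) → P = 1668/7

The binding constraints are 4x - 12y = 180 and -5x - 11y = 162.
Solving simultaneously gives x = 9/26, y = -387/26.

x = 9/26, y = -387/26, minimum P = 171/2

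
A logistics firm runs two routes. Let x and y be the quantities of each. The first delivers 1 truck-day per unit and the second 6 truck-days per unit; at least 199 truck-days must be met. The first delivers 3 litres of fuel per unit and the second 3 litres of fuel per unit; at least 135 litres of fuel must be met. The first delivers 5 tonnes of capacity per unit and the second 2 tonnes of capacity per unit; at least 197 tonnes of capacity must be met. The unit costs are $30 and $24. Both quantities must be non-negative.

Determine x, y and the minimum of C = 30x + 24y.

Vertices and C = 30x + 24y:
  (0, 197/2) → C = 2364
  (199, 0) → C = 5970
  (28, 57/2) → C = 1524
The feasible region is unbounded (it extends along (0, 1), (1, 0)), but C strictly increases along every unbounded feasible direction, so there is no improving ray and the minimum is attained at a vertex.

At the optimal vertex, x + 6y = 199 and 5x + 2y = 197.
Solving simultaneously gives x = 28, y = 57/2.

x = 28, y = 57/2, minimum C = 1524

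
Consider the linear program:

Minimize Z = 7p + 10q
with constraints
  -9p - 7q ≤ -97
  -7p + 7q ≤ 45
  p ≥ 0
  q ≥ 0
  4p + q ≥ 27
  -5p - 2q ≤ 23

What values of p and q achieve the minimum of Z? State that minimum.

Vertices and Z = 7p + 10q:
  (97/9, 0) → Z = 679/9
  (92/19, 145/19) → Z = 2094/19
  (144/35, 369/35) → Z = 4698/35
The feasible region is unbounded (it extends along (1, 1), (1, 0)), but Z strictly increases along every unbounded feasible direction, so there is no improving ray and the minimum is attained at a vertex.

p = 97/9, q = 0, minimum Z = 679/9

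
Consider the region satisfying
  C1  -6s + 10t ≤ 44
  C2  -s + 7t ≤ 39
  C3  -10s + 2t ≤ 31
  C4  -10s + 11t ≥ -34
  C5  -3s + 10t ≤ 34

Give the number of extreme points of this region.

3

Pairwise boundary intersections that survive every other constraint:
  (-409/90, -65/9)
  (-121/47, 247/94)
  (714/67, 442/67)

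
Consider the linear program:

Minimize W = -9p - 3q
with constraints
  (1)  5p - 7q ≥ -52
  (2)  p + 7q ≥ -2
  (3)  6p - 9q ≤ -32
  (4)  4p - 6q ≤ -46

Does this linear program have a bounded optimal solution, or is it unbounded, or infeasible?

unbounded

From the feasible point (5, 11), moving in the direction (9, 6) keeps every constraint satisfied while W decreases without bound.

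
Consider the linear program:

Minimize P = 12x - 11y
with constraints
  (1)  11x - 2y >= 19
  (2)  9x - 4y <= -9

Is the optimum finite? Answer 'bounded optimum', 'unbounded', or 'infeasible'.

unbounded

From the feasible point (47/13, 135/13), moving in the direction (4, 9) keeps every constraint satisfied while P decreases without bound.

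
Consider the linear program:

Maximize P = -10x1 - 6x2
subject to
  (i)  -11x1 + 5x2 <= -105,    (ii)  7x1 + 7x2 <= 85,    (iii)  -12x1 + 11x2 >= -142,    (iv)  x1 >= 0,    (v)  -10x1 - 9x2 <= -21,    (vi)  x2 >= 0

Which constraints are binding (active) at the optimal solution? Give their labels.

Corner points and P = -10x1 - 6x2:
  (145/14, 25/14) → P = -800/7
  (105/11, 0) → P = -1050/11
  (1929/161, 26/161) → P = -2778/23
  (71/6, 0) → P = -355/3

The maximum is at (105/11, 0). Substituting into each constraint, equality holds for (i) and (vi); the remaining constraints have slack.

(i) and (vi)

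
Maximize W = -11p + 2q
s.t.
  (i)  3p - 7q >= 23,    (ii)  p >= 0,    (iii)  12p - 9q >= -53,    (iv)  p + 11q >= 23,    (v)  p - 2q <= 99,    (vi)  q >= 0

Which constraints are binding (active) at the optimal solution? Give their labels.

(i) and (iv)

Vertices and W = -11p + 2q:
  (207/20, 23/20) → W = -2231/20
  (647, 274) → W = -6569
  (23, 0) → W = -253
  (99, 0) → W = -1089

The maximum is at (207/20, 23/20). Substituting into each constraint, equality holds for (i) and (iv); the remaining constraints have slack.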